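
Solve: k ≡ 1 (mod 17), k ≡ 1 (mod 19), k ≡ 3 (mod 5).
M = 17 × 19 × 5 = 1615. M₁ = 95, y₁ ≡ 12 (mod 17). M₂ = 85, y₂ ≡ 17 (mod 19). M₃ = 323, y₃ ≡ 2 (mod 5). k = 1×95×12 + 1×85×17 + 3×323×2 ≡ 1293 (mod 1615)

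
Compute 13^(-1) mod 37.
Since 37 is prime, by Fermat 13^(-1) ≡ 13^{35} ≡ 20 mod 37. Verify: 13 × 20 = 260 ≡ 1 mod 37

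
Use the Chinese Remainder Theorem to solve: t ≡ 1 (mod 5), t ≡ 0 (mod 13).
M = 5 × 13 = 65. M₁ = 13, y₁ ≡ 2 (mod 5). M₂ = 5, y₂ ≡ 8 (mod 13). t = 1×13×2 + 0×5×8 ≡ 26 (mod 65)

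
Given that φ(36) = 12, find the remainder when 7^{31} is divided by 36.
By Euler: 7^{12} ≡ 1 mod 36 since gcd(7, 36) = 1. 31 = 2×12 + 7. So 7^{31} ≡ 7^{7} ≡ 7 mod 36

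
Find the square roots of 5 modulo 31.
The square roots of 5 mod 31 are 25 and 6. Verify: 25² = 625 ≡ 5 (mod 31)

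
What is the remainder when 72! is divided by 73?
By Wilson's theorem, (72)! ≡ -1 ≡ 72 (mod 73)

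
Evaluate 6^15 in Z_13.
Using Fermat: 6^{12} ≡ 1 (mod 13). 15 ≡ 3 (mod 12). So 6^{15} ≡ 6^{3} ≡ 8 (mod 13)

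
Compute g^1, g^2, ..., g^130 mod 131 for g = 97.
97^1, 97^2, ..., 97^{130} mod 131: [97, 108, 127, 5, 92, 16, 111, 25, 67, 80, 31, 125, 73, 7, 24, 101, 103, 35, 120, 112, 122, 44, 76, 36, 86, 89, 118, 49, 37, 52, 66, 114, 54, 129, 68, 46, 8, 121, 78, 99, 40, 81, 128, 102, 69, 12, 116, 117, 83, 60, 56, 61, 22, 38, 18, 43, 110, 59, 90, 84, 26, 33, 57, 27, 130, 34, 23, 4, 126, 39, 115, 20, 106, 64, 51, 100, 6, 58, 124, 107, 30, 28, 96, 11, 19, 9, 87, 55, 95, 45, 42, 13, 82, 94, 79, 65, 17, 77, 2, 63, 85, 123, 10, 53, 32, 91, 50, 3, 29, 62, 119, 15, 14, 48, 71, 75, 70, 109, 93, 113, 88, 21, 72, 41, 47, 105, 98, 74, 104, 1]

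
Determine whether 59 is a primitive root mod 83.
59^{41} ≡ 1 mod 83 and 41 < 82, so ord_83(59) = 41 ≠ 82 and 59 is not a primitive root.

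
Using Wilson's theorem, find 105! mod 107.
(106)! = (105)! × (106) ≡ -1 mod 107. So (105)! ≡ -1 × (106)^(-1) ≡ (-1)×(-1) = 1 mod 107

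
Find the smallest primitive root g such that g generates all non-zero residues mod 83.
g = 2. Powers: [2, 4, 8, 16, 32, 64, 45, 7, 14, ...] generates all 82 non-zero residues.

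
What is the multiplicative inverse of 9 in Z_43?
Since 43 is prime, by Fermat 9^(-1) ≡ 9^{41} ≡ 24 mod 43. Verify: 9 × 24 = 216 ≡ 1 mod 43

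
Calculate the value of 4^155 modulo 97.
Using Fermat: 4^{96} ≡ 1 mod 97. 155 ≡ 59 mod 96. So 4^{155} ≡ 4^{59} ≡ 24 mod 97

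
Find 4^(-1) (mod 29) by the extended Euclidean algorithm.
Extended GCD: 4(-7) + 29(1) = 1. So 4^(-1) ≡ -7 ≡ 22 (mod 29). Verify: 4 × 22 = 88 ≡ 1 (mod 29)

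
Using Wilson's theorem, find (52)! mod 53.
By Wilson's theorem, (52)! ≡ -1 ≡ 52 mod 53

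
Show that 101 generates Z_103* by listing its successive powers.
101^1, 101^2, ..., 101^{102} mod 103: [101, 4, 95, 16, 71, 64, 78, 50, 3, 97, 12, 79, 48, 7, 89, 28, 47, 9, 85, 36, 31, 41, 21, 61, 84, 38, 27, 49, 5, 93, 20, 63, 80, 46, 11, 81, 44, 15, 73, 60, 86, 34, 35, 33, 37, 29, 45, 13, 77, 52, 102, 2, 99, 8, 87, 32, 39, 25, 53, 100, 6, 91, 24, 55, 96, 14, 75, 56, 94, 18, 67, 72, 62, 82, 42, 19, 65, 76, 54, 98, 10, 83, 40, 23, 57, 92, 22, 59, 88, 30, 43, 17, 69, 68, 70, 66, 74, 58, 90, 26, 51, 1]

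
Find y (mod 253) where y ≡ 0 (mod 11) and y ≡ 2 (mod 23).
M = 11 × 23 = 253. M₁ = 23, y₁ ≡ 1 (mod 11). M₂ = 11, y₂ ≡ 21 (mod 23). y = 0×23×1 + 2×11×21 ≡ 209 (mod 253)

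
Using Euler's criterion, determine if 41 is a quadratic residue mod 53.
By Euler's criterion: 41^{26} ≡ 52 mod 53. Since this equals -1 (≡ 52), 41 is not a QR.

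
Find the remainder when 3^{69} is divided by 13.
By Fermat: 3^{12} ≡ 1 mod 13. 69 = 5×12 + 9. So 3^{69} ≡ 3^{9} ≡ 1 mod 13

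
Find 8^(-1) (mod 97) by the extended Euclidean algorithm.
Extended GCD: 8(-12) + 97(1) = 1. So 8^(-1) ≡ -12 ≡ 85 (mod 97). Verify: 8 × 85 = 680 ≡ 1 (mod 97)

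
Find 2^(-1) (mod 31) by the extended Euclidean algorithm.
Extended GCD: 2(-15) + 31(1) = 1. So 2^(-1) ≡ -15 ≡ 16 (mod 31). Verify: 2 × 16 = 32 ≡ 1 (mod 31)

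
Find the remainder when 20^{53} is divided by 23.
By Fermat: 20^{22} ≡ 1 (mod 23). 53 = 2×22 + 9. So 20^{53} ≡ 20^{9} ≡ 5 (mod 23)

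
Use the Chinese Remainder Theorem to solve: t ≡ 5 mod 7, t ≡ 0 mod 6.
M = 7 × 6 = 42. M₁ = 6, y₁ ≡ 6 mod 7. M₂ = 7, y₂ ≡ 1 mod 6. t = 5×6×6 + 0×7×1 ≡ 12 mod 42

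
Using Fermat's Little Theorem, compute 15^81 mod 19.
By Fermat: 15^{18} ≡ 1 (mod 19). 81 = 4×18 + 9. So 15^{81} ≡ 15^{9} ≡ 18 (mod 19)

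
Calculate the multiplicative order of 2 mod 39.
Powers of 2 mod 39: 2^1≡2, 2^2≡4, 2^3≡8, 2^4≡16, 2^5≡32, 2^6≡25, 2^7≡11, 2^8≡22, 2^9≡5, 2^10≡10, 2^11≡20, 2^12≡1. So the order of 2 is 12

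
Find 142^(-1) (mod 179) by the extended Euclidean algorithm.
Extended GCD: 142(29) + 179(-23) = 1. So 142^(-1) ≡ 29 (mod 179). Verify: 142 × 29 = 4118 ≡ 1 (mod 179)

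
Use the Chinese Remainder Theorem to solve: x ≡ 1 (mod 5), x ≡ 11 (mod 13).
M = 5 × 13 = 65. M₁ = 13, y₁ ≡ 2 (mod 5). M₂ = 5, y₂ ≡ 8 (mod 13). x = 1×13×2 + 11×5×8 ≡ 11 (mod 65)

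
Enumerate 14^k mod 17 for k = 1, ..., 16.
14^1, 14^2, ..., 14^{16} mod 17: [14, 9, 7, 13, 12, 15, 6, 16, 3, 8, 10, 4, 5, 2, 11, 1]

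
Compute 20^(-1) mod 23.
Since 23 is prime, by Fermat 20^(-1) ≡ 20^{21} ≡ 15 mod 23. Verify: 20 × 15 = 300 ≡ 1 mod 23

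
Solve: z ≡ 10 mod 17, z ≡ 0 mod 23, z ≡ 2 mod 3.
M = 17 × 23 × 3 = 1173. M₁ = 69, y₁ ≡ 1 mod 17. M₂ = 51, y₂ ≡ 14 mod 23. M₃ = 391, y₃ ≡ 1 mod 3. z = 10×69×1 + 0×51×14 + 2×391×1 ≡ 299 mod 1173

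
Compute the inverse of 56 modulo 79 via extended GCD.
Extended GCD: 56(24) + 79(-17) = 1. So 56^(-1) ≡ 24 mod 79. Verify: 56 × 24 = 1344 ≡ 1 mod 79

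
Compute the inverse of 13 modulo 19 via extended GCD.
Extended GCD: 13(3) + 19(-2) = 1. So 13^(-1) ≡ 3 mod 19. Verify: 13 × 3 = 39 ≡ 1 mod 19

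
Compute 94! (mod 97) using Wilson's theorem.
(96)! = (94)! × (95) × (96) ≡ -1 (mod 97). So (94)! ≡ -1 × [(96)(95)]^(-1) ≡ 48 (mod 97)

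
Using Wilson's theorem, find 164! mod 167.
(166)! = (164)! × (165) × (166) ≡ -1 (mod 167). So (164)! ≡ -1 × [(166)(165)]^(-1) ≡ 83 (mod 167)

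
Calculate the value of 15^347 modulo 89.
Using Fermat: 15^{88} ≡ 1 mod 89. 347 ≡ 83 mod 88. So 15^{347} ≡ 15^{83} ≡ 33 mod 89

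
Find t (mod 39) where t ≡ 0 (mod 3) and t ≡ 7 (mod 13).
M = 3 × 13 = 39. M₁ = 13, y₁ ≡ 1 (mod 3). M₂ = 3, y₂ ≡ 9 (mod 13). t = 0×13×1 + 7×3×9 ≡ 33 (mod 39)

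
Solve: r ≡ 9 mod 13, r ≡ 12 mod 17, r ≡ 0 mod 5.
M = 13 × 17 × 5 = 1105. M₁ = 85, y₁ ≡ 2 mod 13. M₂ = 65, y₂ ≡ 11 mod 17. M₃ = 221, y₃ ≡ 1 mod 5. r = 9×85×2 + 12×65×11 + 0×221×1 ≡ 165 mod 1105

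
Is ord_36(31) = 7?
Powers of 31 mod 36: 31^1≡31, 31^2≡25, 31^3≡19, 31^4≡13, 31^5≡7, 31^6≡1. Already 31^6≡1, so the order is 6 < 7. No, the actual order is 6.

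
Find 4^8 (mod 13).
By repeated squaring (mod 13): 4^{1}≡4, 4^{2}≡3, 4^{4}≡9, 4^{8}≡3. So 4^{8} ≡ 3 (mod 13)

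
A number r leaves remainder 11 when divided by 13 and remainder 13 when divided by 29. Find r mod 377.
M = 13 × 29 = 377. M₁ = 29, y₁ ≡ 9 mod 13. M₂ = 13, y₂ ≡ 9 mod 29. r = 11×29×9 + 13×13×9 ≡ 245 mod 377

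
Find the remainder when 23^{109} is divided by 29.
By Fermat: 23^{28} ≡ 1 mod 29. 109 = 3×28 + 25. So 23^{109} ≡ 23^{25} ≡ 20 mod 29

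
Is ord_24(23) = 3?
Powers of 23 mod 24: 23^1≡23, 23^2≡1. Already 23^2≡1, so the order is 2 < 3. No, the actual order is 2.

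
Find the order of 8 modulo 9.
Powers of 8 mod 9: 8^1≡8, 8^2≡1. Order = 2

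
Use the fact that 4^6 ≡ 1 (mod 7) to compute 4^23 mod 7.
By Fermat: 4^{6} ≡ 1 (mod 7). 23 = 3×6 + 5. So 4^{23} ≡ 4^{5} ≡ 2 (mod 7)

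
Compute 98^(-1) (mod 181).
Since 181 is prime, by Fermat 98^(-1) ≡ 98^{179} ≡ 157 (mod 181). Verify: 98 × 157 = 15386 ≡ 1 (mod 181)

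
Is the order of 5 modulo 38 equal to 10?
Powers of 5 mod 38: 5^1≡5, 5^2≡25, 5^3≡11, 5^4≡17, 5^5≡9, 5^6≡7, 5^7≡35, 5^8≡23, 5^9≡1. Already 5^9≡1, so the order is 9 < 10. No, the actual order is 9.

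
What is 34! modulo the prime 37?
(36)! = (34)! × (35) × (36) ≡ -1 mod 37. So (34)! ≡ -1 × [(36)(35)]^(-1) ≡ 18 mod 37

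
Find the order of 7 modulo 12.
Powers of 7 mod 12: 7^1≡7, 7^2≡1. Order = 2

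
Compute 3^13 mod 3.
By repeated squaring (mod 3): 3^{1}≡0, 3^{2}≡0, 3^{4}≡0, 3^{8}≡0. Then 3^{13} = 3^{8+4+1} ≡ 0 × 0 × 0 ≡ 0 (mod 3)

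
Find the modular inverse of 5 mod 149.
Since 149 is prime, by Fermat 5^(-1) ≡ 5^{147} ≡ 30 mod 149. Verify: 5 × 30 = 150 ≡ 1 mod 149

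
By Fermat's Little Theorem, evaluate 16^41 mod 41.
By Fermat: 16^{40} ≡ 1 mod 41. So 16^{41} = 16^{40} · 16^{1} ≡ 16^{1} ≡ 16 mod 41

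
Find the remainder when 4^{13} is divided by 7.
By Fermat: 4^{6} ≡ 1 mod 7. 13 = 2×6 + 1. So 4^{13} ≡ 4^{1} ≡ 4 mod 7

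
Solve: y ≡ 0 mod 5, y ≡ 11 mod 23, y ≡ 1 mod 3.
M = 5 × 23 × 3 = 345. M₁ = 69, y₁ ≡ 4 mod 5. M₂ = 15, y₂ ≡ 20 mod 23. M₃ = 115, y₃ ≡ 1 mod 3. y = 0×69×4 + 11×15×20 + 1×115×1 ≡ 310 mod 345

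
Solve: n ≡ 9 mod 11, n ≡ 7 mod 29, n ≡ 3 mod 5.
M = 11 × 29 × 5 = 1595. M₁ = 145, y₁ ≡ 6 mod 11. M₂ = 55, y₂ ≡ 19 mod 29. M₃ = 319, y₃ ≡ 4 mod 5. n = 9×145×6 + 7×55×19 + 3×319×4 ≡ 1428 mod 1595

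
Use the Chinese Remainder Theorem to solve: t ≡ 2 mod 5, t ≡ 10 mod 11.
M = 5 × 11 = 55. M₁ = 11, y₁ ≡ 1 mod 5. M₂ = 5, y₂ ≡ 9 mod 11. t = 2×11×1 + 10×5×9 ≡ 32 mod 55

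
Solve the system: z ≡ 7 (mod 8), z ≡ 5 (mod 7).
M = 8 × 7 = 56. M₁ = 7, y₁ ≡ 7 (mod 8). M₂ = 8, y₂ ≡ 1 (mod 7). z = 7×7×7 + 5×8×1 ≡ 47 (mod 56)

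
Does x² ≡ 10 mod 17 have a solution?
By Euler's criterion: 10^{8} ≡ 16 mod 17. Since this equals -1 (≡ 16), 10 is not a QR.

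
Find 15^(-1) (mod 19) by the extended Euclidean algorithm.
Extended GCD: 15(-5) + 19(4) = 1. So 15^(-1) ≡ -5 ≡ 14 (mod 19). Verify: 15 × 14 = 210 ≡ 1 (mod 19)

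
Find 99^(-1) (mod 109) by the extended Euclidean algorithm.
Extended GCD: 99(-11) + 109(10) = 1. So 99^(-1) ≡ -11 ≡ 98 (mod 109). Verify: 99 × 98 = 9702 ≡ 1 (mod 109)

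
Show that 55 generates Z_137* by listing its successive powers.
55^1, 55^2, ..., 55^{136} mod 137: [55, 11, 57, 121, 79, 98, 47, 119, 106, 76, 70, 14, 85, 17, 113, 50, 10, 2, 110, 22, 114, 105, 21, 59, 94, 101, 75, 15, 3, 28, 33, 34, 89, 100, 20, 4, 83, 44, 91, 73, 42, 118, 51, 65, 13, 30, 6, 56, 66, 68, 41, 63, 40, 8, 29, 88, 45, 9, 84, 99, 102, 130, 26, 60, 12, 112, 132, 136, 82, 126, 80, 16, 58, 39, 90, 18, 31, 61, 67, 123, 52, 120, 24, 87, 127, 135, 27, 115, 23, 32, 116, 78, 43, 36, 62, 122, 134, 109, 104, 103, 48, 37, 117, 133, 54, 93, 46, 64, 95, 19, 86, 72, 124, 107, 131, 81, 71, 69, 96, 74, 97, 129, 108, 49, 92, 128, 53, 38, 35, 7, 111, 77, 125, 25, 5, 1]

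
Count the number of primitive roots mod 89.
Number of primitive roots mod 89 = φ(p-1) = φ(88) = 40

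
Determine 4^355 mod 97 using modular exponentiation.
Using Fermat: 4^{96} ≡ 1 mod 97. 355 ≡ 67 mod 96. So 4^{355} ≡ 4^{67} ≡ 9 mod 97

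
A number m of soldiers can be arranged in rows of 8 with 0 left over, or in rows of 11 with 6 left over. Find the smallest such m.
M = 8 × 11 = 88. M₁ = 11, y₁ ≡ 3 mod 8. M₂ = 8, y₂ ≡ 7 mod 11. m = 0×11×3 + 6×8×7 ≡ 72 mod 88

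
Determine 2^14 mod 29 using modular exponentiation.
By repeated squaring mod 29: 2^{1}≡2, 2^{2}≡4, 2^{4}≡16, 2^{8}≡24. Then 2^{14} = 2^{8+4+2} ≡ 24 × 16 × 4 ≡ 28 mod 29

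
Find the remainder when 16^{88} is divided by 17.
By Fermat: 16^{16} ≡ 1 (mod 17). 88 = 5×16 + 8. So 16^{88} ≡ 16^{8} ≡ 1 (mod 17)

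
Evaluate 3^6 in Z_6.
By repeated squaring mod 6: 3^{1}≡3, 3^{2}≡3, 3^{4}≡3. Then 3^{6} = 3^{4+2} ≡ 3 × 3 ≡ 3 mod 6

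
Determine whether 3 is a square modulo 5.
By Euler's criterion: 3^{2} ≡ 4 mod 5. Since this equals -1 (≡ 4), 3 is not a QR.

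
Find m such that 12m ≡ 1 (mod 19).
Since 19 is prime, by Fermat 12^(-1) ≡ 12^{17} ≡ 8 (mod 19). Verify: 12 × 8 = 96 ≡ 1 (mod 19)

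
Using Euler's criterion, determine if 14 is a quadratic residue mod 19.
By Euler's criterion: 14^{9} ≡ 18 mod 19. Since this equals -1 (≡ 18), 14 is not a QR.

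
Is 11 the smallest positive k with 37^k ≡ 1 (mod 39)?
Powers of 37 mod 39: 37^1≡37, 37^2≡4, 37^3≡31, 37^4≡16, 37^5≡7, 37^6≡25, 37^7≡28, 37^8≡22, 37^9≡34, 37^10≡10, 37^11≡19, 37^12≡1. 37^11≡19≢1, so ord ≠ 11. No, the actual order is 12.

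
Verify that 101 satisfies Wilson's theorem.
(100)! mod 101 = 100. Since this equals -1 (mod 101), Wilson confirms 101 is prime.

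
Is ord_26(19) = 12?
Powers of 19 mod 26: 19^1≡19, 19^2≡23, 19^3≡21, 19^4≡9, 19^5≡15, 19^6≡25, 19^7≡7, 19^8≡3, 19^9≡5, 19^10≡17, 19^11≡11, 19^12≡1. First k with 19^k≡1 is k=12. Yes, ord_26(19) = 12.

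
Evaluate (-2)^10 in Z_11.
Using Fermat: (-2)^{10} ≡ 1 (mod 11). 10 ≡ 0 (mod 10). So (-2)^{10} ≡ (-2)^{0} ≡ 1 (mod 11)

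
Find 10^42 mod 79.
By repeated squaring mod 79: 10^{1}≡10, 10^{2}≡21, 10^{4}≡46, 10^{8}≡62, 10^{16}≡52, 10^{32}≡18. Then 10^{42} = 10^{32+8+2} ≡ 18 × 62 × 21 ≡ 52 mod 79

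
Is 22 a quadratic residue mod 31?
By Euler's criterion: 22^{15} ≡ 30 (mod 31). Since this equals -1 (≡ 30), 22 is not a QR.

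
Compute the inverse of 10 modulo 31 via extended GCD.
Extended GCD: 10(-3) + 31(1) = 1. So 10^(-1) ≡ -3 ≡ 28 (mod 31). Verify: 10 × 28 = 280 ≡ 1 (mod 31)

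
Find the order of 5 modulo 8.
Powers of 5 mod 8: 5^1≡5, 5^2≡1. Order = 2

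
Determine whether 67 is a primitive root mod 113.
ord_113(67) divides 112. For each prime q|112: 67^{56}≡112, 67^{16}≡106, none ≡ 1. So 67 has order 112 and is a primitive root mod 113.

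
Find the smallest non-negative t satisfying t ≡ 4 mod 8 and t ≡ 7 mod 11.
M = 8 × 11 = 88. M₁ = 11, y₁ ≡ 3 mod 8. M₂ = 8, y₂ ≡ 7 mod 11. t = 4×11×3 + 7×8×7 ≡ 84 mod 88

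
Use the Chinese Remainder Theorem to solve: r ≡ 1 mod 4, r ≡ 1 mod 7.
M = 4 × 7 = 28. M₁ = 7, y₁ ≡ 3 mod 4. M₂ = 4, y₂ ≡ 2 mod 7. r = 1×7×3 + 1×4×2 ≡ 1 mod 28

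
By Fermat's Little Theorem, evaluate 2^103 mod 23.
By Fermat: 2^{22} ≡ 1 mod 23. 103 = 4×22 + 15. So 2^{103} ≡ 2^{15} ≡ 16 mod 23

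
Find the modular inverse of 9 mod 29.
Since 29 is prime, by Fermat 9^(-1) ≡ 9^{27} ≡ 13 (mod 29). Verify: 9 × 13 = 117 ≡ 1 (mod 29)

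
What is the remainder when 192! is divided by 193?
By Wilson's theorem, (192)! ≡ -1 ≡ 192 mod 193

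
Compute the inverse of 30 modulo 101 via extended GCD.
Extended GCD: 30(-37) + 101(11) = 1. So 30^(-1) ≡ -37 ≡ 64 mod 101. Verify: 30 × 64 = 1920 ≡ 1 mod 101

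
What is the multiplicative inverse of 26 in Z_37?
Since 37 is prime, by Fermat 26^(-1) ≡ 26^{35} ≡ 10 mod 37. Verify: 26 × 10 = 260 ≡ 1 mod 37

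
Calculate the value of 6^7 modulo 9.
By repeated squaring mod 9: 6^{1}≡6, 6^{2}≡0, 6^{4}≡0. Then 6^{7} = 6^{4+2+1} ≡ 0 × 0 × 6 ≡ 0 mod 9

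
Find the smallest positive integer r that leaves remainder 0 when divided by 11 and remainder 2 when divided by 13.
M = 11 × 13 = 143. M₁ = 13, y₁ ≡ 6 mod 11. M₂ = 11, y₂ ≡ 6 mod 13. r = 0×13×6 + 2×11×6 ≡ 132 mod 143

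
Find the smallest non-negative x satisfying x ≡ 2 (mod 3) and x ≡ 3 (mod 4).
M = 3 × 4 = 12. M₁ = 4, y₁ ≡ 1 (mod 3). M₂ = 3, y₂ ≡ 3 (mod 4). x = 2×4×1 + 3×3×3 ≡ 11 (mod 12)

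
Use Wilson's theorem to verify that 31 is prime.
(30)! mod 31 = 30. Since this equals -1 mod 31, Wilson confirms 31 is prime.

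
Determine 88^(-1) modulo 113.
Since 113 is prime, by Fermat 88^(-1) ≡ 88^{111} ≡ 9 (mod 113). Verify: 88 × 9 = 792 ≡ 1 (mod 113)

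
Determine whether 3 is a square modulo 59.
By Euler's criterion: 3^{29} ≡ 1 (mod 59). Since this equals 1, 3 is a QR.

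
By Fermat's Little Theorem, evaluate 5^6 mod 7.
By Fermat's Little Theorem, 5^{6} ≡ 1 mod 7 since 7 is prime and gcd(5, 7) = 1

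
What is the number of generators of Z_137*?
A prime p has φ(p-1) primitive roots; here φ(136) = 64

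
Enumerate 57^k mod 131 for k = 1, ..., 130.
57^1, 57^2, ..., 57^{130} mod 131: [57, 105, 90, 21, 18, 109, 56, 48, 116, 62, 128, 91, 78, 123, 68, 77, 66, 94, 118, 45, 76, 9, 120, 28, 24, 58, 31, 64, 111, 39, 127, 34, 104, 33, 47, 59, 88, 38, 70, 60, 14, 12, 29, 81, 32, 121, 85, 129, 17, 52, 82, 89, 95, 44, 19, 35, 30, 7, 6, 80, 106, 16, 126, 108, 130, 74, 26, 41, 110, 113, 22, 75, 83, 15, 69, 3, 40, 53, 8, 63, 54, 65, 37, 13, 86, 55, 122, 11, 103, 107, 73, 100, 67, 20, 92, 4, 97, 27, 98, 84, 72, 43, 93, 61, 71, 117, 119, 102, 50, 99, 10, 46, 2, 114, 79, 49, 42, 36, 87, 112, 96, 101, 124, 125, 51, 25, 115, 5, 23, 1]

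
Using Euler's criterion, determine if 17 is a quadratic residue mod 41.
By Euler's criterion: 17^{20} ≡ 40 (mod 41). Since this equals -1 (≡ 40), 17 is not a QR.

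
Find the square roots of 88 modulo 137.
The square roots of 88 mod 137 are 122 and 15. Verify: 122² = 14884 ≡ 88 mod 137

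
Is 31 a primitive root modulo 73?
ord_73(31) divides 72. For each prime q|72: 31^{36}≡72, 31^{24}≡64, none ≡ 1. So 31 has order 72 and is a primitive root mod 73.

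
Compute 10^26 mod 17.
Using Fermat: 10^{16} ≡ 1 (mod 17). 26 ≡ 10 (mod 16). So 10^{26} ≡ 10^{10} ≡ 2 (mod 17)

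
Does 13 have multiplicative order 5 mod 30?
Powers of 13 mod 30: 13^1≡13, 13^2≡19, 13^3≡7, 13^4≡1. Already 13^4≡1, so the order is 4 < 5. No, the actual order is 4.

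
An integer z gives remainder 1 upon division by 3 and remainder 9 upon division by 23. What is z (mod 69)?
M = 3 × 23 = 69. M₁ = 23, y₁ ≡ 2 (mod 3). M₂ = 3, y₂ ≡ 8 (mod 23). z = 1×23×2 + 9×3×8 ≡ 55 (mod 69)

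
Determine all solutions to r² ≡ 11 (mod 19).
The square roots of 11 mod 19 are 7 and 12. Verify: 7² = 49 ≡ 11 (mod 19)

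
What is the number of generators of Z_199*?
Number of primitive roots mod 199 = φ(p-1) = φ(198) = 60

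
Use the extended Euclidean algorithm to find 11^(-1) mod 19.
Extended GCD: 11(7) + 19(-4) = 1. So 11^(-1) ≡ 7 mod 19. Verify: 11 × 7 = 77 ≡ 1 mod 19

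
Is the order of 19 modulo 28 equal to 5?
Powers of 19 mod 28: 19^1≡19, 19^2≡25, 19^3≡27, 19^4≡9, 19^5≡3, 19^6≡1. 19^5≡3≢1, so ord ≠ 5. No, the actual order is 6.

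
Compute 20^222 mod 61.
Using Fermat: 20^{60} ≡ 1 mod 61. 222 ≡ 42 mod 60. So 20^{222} ≡ 20^{42} ≡ 34 mod 61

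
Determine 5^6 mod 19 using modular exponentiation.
By repeated squaring mod 19: 5^{1}≡5, 5^{2}≡6, 5^{4}≡17. Then 5^{6} = 5^{4+2} ≡ 17 × 6 ≡ 7 mod 19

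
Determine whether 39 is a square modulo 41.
By Euler's criterion: 39^{20} ≡ 1 mod 41. Since this equals 1, 39 is a QR.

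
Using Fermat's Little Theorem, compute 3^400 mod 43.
By Fermat: 3^{42} ≡ 1 (mod 43). 400 ≡ 22 (mod 42). So 3^{400} ≡ 3^{22} ≡ 40 (mod 43)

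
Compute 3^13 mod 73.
By repeated squaring (mod 73): 3^{1}≡3, 3^{2}≡9, 3^{4}≡8, 3^{8}≡64. Then 3^{13} = 3^{8+4+1} ≡ 64 × 8 × 3 ≡ 3 (mod 73)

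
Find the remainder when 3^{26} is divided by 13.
By Fermat: 3^{12} ≡ 1 (mod 13). 26 = 2×12 + 2. So 3^{26} ≡ 3^{2} ≡ 9 (mod 13)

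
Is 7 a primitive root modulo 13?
ord_13(7) divides 12. For each prime q|12: 7^{6}≡12, 7^{4}≡9, none ≡ 1. So 7 has order 12 and is a primitive root mod 13.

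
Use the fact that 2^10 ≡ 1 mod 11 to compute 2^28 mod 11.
By Fermat: 2^{10} ≡ 1 mod 11. 28 = 2×10 + 8. So 2^{28} ≡ 2^{8} ≡ 3 mod 11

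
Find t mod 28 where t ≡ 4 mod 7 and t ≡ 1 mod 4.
M = 7 × 4 = 28. M₁ = 4, y₁ ≡ 2 mod 7. M₂ = 7, y₂ ≡ 3 mod 4. t = 4×4×2 + 1×7×3 ≡ 25 mod 28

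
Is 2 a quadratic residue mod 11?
By Euler's criterion: 2^{5} ≡ 10 (mod 11). Since this equals -1 (≡ 10), 2 is not a QR.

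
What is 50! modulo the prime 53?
(52)! = (50)! × (51) × (52) ≡ -1 mod 53. So (50)! ≡ -1 × [(52)(51)]^(-1) ≡ 26 mod 53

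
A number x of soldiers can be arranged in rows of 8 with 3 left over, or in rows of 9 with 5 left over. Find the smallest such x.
M = 8 × 9 = 72. M₁ = 9, y₁ ≡ 1 (mod 8). M₂ = 8, y₂ ≡ 8 (mod 9). x = 3×9×1 + 5×8×8 ≡ 59 (mod 72)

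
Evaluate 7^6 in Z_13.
By repeated squaring (mod 13): 7^{1}≡7, 7^{2}≡10, 7^{4}≡9. Then 7^{6} = 7^{4+2} ≡ 9 × 10 ≡ 12 (mod 13)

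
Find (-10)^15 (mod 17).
By repeated squaring (mod 17): (-10)^{1}≡7, (-10)^{2}≡15, (-10)^{4}≡4, (-10)^{8}≡16. Then (-10)^{15} = (-10)^{8+4+2+1} ≡ 16 × 4 × 15 × 7 ≡ 5 (mod 17)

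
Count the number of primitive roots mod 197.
There are φ(197-1) = φ(196) = 84 primitive roots modulo 197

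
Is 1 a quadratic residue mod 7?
By Euler's criterion: 1^{3} ≡ 1 (mod 7). Since this equals 1, 1 is a QR.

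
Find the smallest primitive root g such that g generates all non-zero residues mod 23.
g = 5. For each prime q|22: 5^{11}≡22, 5^{2}≡2, none ≡ 1, so ord_23(5) = 22 and 5 is a primitive root.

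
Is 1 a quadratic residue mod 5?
By Euler's criterion: 1^{2} ≡ 1 mod 5. Since this equals 1, 1 is a QR.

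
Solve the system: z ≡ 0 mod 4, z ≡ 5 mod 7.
M = 4 × 7 = 28. M₁ = 7, y₁ ≡ 3 mod 4. M₂ = 4, y₂ ≡ 2 mod 7. z = 0×7×3 + 5×4×2 ≡ 12 mod 28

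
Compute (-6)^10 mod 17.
By repeated squaring (mod 17): (-6)^{1}≡11, (-6)^{2}≡2, (-6)^{4}≡4, (-6)^{8}≡16. Then (-6)^{10} = (-6)^{8+2} ≡ 16 × 2 ≡ 15 (mod 17)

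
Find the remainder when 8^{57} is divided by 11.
By Fermat: 8^{10} ≡ 1 (mod 11). 57 = 5×10 + 7. So 8^{57} ≡ 8^{7} ≡ 2 (mod 11)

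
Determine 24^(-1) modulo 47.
Since 47 is prime, by Fermat 24^(-1) ≡ 24^{45} ≡ 2 (mod 47). Verify: 24 × 2 = 48 ≡ 1 (mod 47)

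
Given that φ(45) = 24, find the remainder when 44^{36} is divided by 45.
By Euler: 44^{24} ≡ 1 mod 45 since gcd(44, 45) = 1. 36 = 1×24 + 12. So 44^{36} ≡ 44^{12} ≡ 1 mod 45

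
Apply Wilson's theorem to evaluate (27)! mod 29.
(28)! = (27)! × (28) ≡ -1 (mod 29). So (27)! ≡ -1 × (28)^(-1) ≡ (-1)×(-1) = 1 (mod 29)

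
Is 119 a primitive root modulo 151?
119^{6} ≡ 1 mod 151 and 6 < 150, so ord_151(119) = 6 ≠ 150 and 119 is not a primitive root.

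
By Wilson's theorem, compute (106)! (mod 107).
By Wilson's theorem, (106)! ≡ -1 ≡ 106 (mod 107)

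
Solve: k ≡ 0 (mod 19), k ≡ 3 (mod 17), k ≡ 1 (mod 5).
M = 19 × 17 × 5 = 1615. M₁ = 85, y₁ ≡ 17 (mod 19). M₂ = 95, y₂ ≡ 12 (mod 17). M₃ = 323, y₃ ≡ 2 (mod 5). k = 0×85×17 + 3×95×12 + 1×323×2 ≡ 836 (mod 1615)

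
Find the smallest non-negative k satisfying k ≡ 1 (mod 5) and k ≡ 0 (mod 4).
M = 5 × 4 = 20. M₁ = 4, y₁ ≡ 4 (mod 5). M₂ = 5, y₂ ≡ 1 (mod 4). k = 1×4×4 + 0×5×1 ≡ 16 (mod 20)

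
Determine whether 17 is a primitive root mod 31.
ord_31(17) divides 30. For each prime q|30: 17^{15}≡30, 17^{10}≡25, 17^{6}≡8, none ≡ 1. So 17 has order 30 and is a primitive root mod 31.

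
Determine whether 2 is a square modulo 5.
By Euler's criterion: 2^{2} ≡ 4 mod 5. Since this equals -1 (≡ 4), 2 is not a QR.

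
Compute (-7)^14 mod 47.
By repeated squaring (mod 47): (-7)^{1}≡40, (-7)^{2}≡2, (-7)^{4}≡4, (-7)^{8}≡16. Then (-7)^{14} = (-7)^{8+4+2} ≡ 16 × 4 × 2 ≡ 34 (mod 47)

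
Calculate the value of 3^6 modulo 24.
By repeated squaring (mod 24): 3^{1}≡3, 3^{2}≡9, 3^{4}≡9. Then 3^{6} = 3^{4+2} ≡ 9 × 9 ≡ 9 (mod 24)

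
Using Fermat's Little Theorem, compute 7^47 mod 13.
By Fermat: 7^{12} ≡ 1 mod 13. 47 = 3×12 + 11. So 7^{47} ≡ 7^{11} ≡ 2 mod 13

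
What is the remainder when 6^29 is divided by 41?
By repeated squaring mod 41: 6^{1}≡6, 6^{2}≡36, 6^{4}≡25, 6^{8}≡10, 6^{16}≡18. Then 6^{29} = 6^{16+8+4+1} ≡ 18 × 10 × 25 × 6 ≡ 22 mod 41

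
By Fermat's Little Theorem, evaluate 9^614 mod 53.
By Fermat: 9^{52} ≡ 1 (mod 53). 614 ≡ 42 (mod 52). So 9^{614} ≡ 9^{42} ≡ 13 (mod 53)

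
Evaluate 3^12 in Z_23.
By repeated squaring mod 23: 3^{1}≡3, 3^{2}≡9, 3^{4}≡12, 3^{8}≡6. Then 3^{12} = 3^{8+4} ≡ 6 × 12 ≡ 3 mod 23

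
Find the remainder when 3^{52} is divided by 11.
By Fermat: 3^{10} ≡ 1 (mod 11). 52 = 5×10 + 2. So 3^{52} ≡ 3^{2} ≡ 9 (mod 11)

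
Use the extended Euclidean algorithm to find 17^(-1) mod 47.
Extended GCD: 17(-11) + 47(4) = 1. So 17^(-1) ≡ -11 ≡ 36 (mod 47). Verify: 17 × 36 = 612 ≡ 1 (mod 47)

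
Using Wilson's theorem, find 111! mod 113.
(112)! = (111)! × (112) ≡ -1 mod 113. So (111)! ≡ -1 × (112)^(-1) ≡ (-1)×(-1) = 1 mod 113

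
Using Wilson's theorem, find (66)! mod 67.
By Wilson's theorem, (66)! ≡ -1 ≡ 66 mod 67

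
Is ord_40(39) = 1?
Powers of 39 mod 40: 39^1≡39, 39^2≡1. 39^1≡39≢1, so ord ≠ 1. No, the actual order is 2.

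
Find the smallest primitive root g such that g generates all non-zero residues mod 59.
g = 2. For each prime q|58: 2^{29}≡58, 2^{2}≡4, none ≡ 1, so ord_59(2) = 58 and 2 is a primitive root.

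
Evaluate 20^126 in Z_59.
Using Fermat: 20^{58} ≡ 1 (mod 59). 126 ≡ 10 (mod 58). So 20^{126} ≡ 20^{10} ≡ 53 (mod 59)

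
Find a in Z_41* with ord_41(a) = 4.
9 has order 4 mod 41 since 9^{4} ≡ 1 mod 41 and no smaller power works.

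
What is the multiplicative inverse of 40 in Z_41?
Since 41 is prime, by Fermat 40^(-1) ≡ 40^{39} ≡ 40 (mod 41). Verify: 40 × 40 = 1600 ≡ 1 (mod 41)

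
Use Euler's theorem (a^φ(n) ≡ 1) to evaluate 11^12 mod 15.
By Euler: 11^{8} ≡ 1 mod 15 since gcd(11, 15) = 1. 12 = 1×8 + 4. So 11^{12} ≡ 11^{4} ≡ 1 mod 15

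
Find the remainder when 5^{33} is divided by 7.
By Fermat: 5^{6} ≡ 1 mod 7. 33 = 5×6 + 3. So 5^{33} ≡ 5^{3} ≡ 6 mod 7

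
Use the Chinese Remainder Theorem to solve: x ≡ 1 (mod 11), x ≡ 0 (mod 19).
M = 11 × 19 = 209. M₁ = 19, y₁ ≡ 7 (mod 11). M₂ = 11, y₂ ≡ 7 (mod 19). x = 1×19×7 + 0×11×7 ≡ 133 (mod 209)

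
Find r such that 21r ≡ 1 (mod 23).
Since 23 is prime, by Fermat 21^(-1) ≡ 21^{21} ≡ 11 (mod 23). Verify: 21 × 11 = 231 ≡ 1 (mod 23)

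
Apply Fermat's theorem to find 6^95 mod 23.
By Fermat: 6^{22} ≡ 1 mod 23. 95 = 4×22 + 7. So 6^{95} ≡ 6^{7} ≡ 3 mod 23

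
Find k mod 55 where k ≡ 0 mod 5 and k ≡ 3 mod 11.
M = 5 × 11 = 55. M₁ = 11, y₁ ≡ 1 mod 5. M₂ = 5, y₂ ≡ 9 mod 11. k = 0×11×1 + 3×5×9 ≡ 25 mod 55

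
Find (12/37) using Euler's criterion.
(12/37) = 12^{18} mod 37 = 1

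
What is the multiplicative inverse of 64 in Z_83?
Since 83 is prime, by Fermat 64^(-1) ≡ 64^{81} ≡ 48 (mod 83). Verify: 64 × 48 = 3072 ≡ 1 (mod 83)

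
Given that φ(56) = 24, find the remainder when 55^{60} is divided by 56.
By Euler: 55^{24} ≡ 1 mod 56 since gcd(55, 56) = 1. 60 = 2×24 + 12. So 55^{60} ≡ 55^{12} ≡ 1 mod 56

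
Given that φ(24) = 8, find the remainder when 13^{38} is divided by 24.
By Euler: 13^{8} ≡ 1 mod 24 since gcd(13, 24) = 1. 38 = 4×8 + 6. So 13^{38} ≡ 13^{6} ≡ 1 mod 24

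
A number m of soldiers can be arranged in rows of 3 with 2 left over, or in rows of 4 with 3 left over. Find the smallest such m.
M = 3 × 4 = 12. M₁ = 4, y₁ ≡ 1 mod 3. M₂ = 3, y₂ ≡ 3 mod 4. m = 2×4×1 + 3×3×3 ≡ 11 mod 12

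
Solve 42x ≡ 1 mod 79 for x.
Since 79 is prime, by Fermat 42^(-1) ≡ 42^{77} ≡ 32 mod 79. Verify: 42 × 32 = 1344 ≡ 1 mod 79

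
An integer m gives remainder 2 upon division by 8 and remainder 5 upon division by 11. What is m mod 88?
M = 8 × 11 = 88. M₁ = 11, y₁ ≡ 3 mod 8. M₂ = 8, y₂ ≡ 7 mod 11. m = 2×11×3 + 5×8×7 ≡ 82 mod 88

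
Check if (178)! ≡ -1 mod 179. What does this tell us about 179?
(178)! mod 179 = 178. Since this equals -1 mod 179, Wilson confirms 179 is prime.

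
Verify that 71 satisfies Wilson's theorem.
(70)! mod 71 = 70. Since this equals -1 (mod 71), Wilson confirms 71 is prime.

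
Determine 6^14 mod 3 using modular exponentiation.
By repeated squaring mod 3: 6^{1}≡0, 6^{2}≡0, 6^{4}≡0, 6^{8}≡0. Then 6^{14} = 6^{8+4+2} ≡ 0 × 0 × 0 ≡ 0 mod 3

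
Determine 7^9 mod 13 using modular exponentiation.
By repeated squaring (mod 13): 7^{1}≡7, 7^{2}≡10, 7^{4}≡9, 7^{8}≡3. Then 7^{9} = 7^{8+1} ≡ 3 × 7 ≡ 8 (mod 13)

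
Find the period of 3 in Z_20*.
Powers of 3 mod 20: 3^1≡3, 3^2≡9, 3^3≡7, 3^4≡1. ord_20(3) = 4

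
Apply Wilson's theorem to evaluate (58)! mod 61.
(60)! = (58)! × (59) × (60) ≡ -1 (mod 61). So (58)! ≡ -1 × [(60)(59)]^(-1) ≡ 30 (mod 61)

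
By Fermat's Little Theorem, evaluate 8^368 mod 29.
By Fermat: 8^{28} ≡ 1 (mod 29). 368 ≡ 4 (mod 28). So 8^{368} ≡ 8^{4} ≡ 7 (mod 29)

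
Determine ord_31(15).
Powers of 15 mod 31: 15^1≡15, 15^2≡8, 15^3≡27, 15^4≡2, 15^5≡30, 15^6≡16, 15^7≡23, 15^8≡4, 15^9≡29, 15^10≡1. Order = 10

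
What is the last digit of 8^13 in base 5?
Using Fermat: 8^{4} ≡ 1 (mod 5). 13 ≡ 1 (mod 4). So 8^{13} ≡ 8^{1} ≡ 3 (mod 5)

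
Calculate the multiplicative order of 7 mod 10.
Powers of 7 mod 10: 7^1≡7, 7^2≡9, 7^3≡3, 7^4≡1. So the order of 7 is 4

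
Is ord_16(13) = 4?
Powers of 13 mod 16: 13^1≡13, 13^2≡9, 13^3≡5, 13^4≡1. First k with 13^k≡1 is k=4. Yes, ord_16(13) = 4.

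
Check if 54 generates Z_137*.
ord_137(54) divides 136. For each prime q|136: 54^{68}≡136, 54^{8}≡59, none ≡ 1. So 54 has order 136 and is a primitive root mod 137.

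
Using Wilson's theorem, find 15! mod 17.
(16)! = (15)! × (16) ≡ -1 mod 17. So (15)! ≡ -1 × (16)^(-1) ≡ (-1)×(-1) = 1 mod 17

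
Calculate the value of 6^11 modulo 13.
By repeated squaring mod 13: 6^{1}≡6, 6^{2}≡10, 6^{4}≡9, 6^{8}≡3. Then 6^{11} = 6^{8+2+1} ≡ 3 × 10 × 6 ≡ 11 mod 13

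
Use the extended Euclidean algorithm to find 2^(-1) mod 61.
Extended GCD: 2(-30) + 61(1) = 1. So 2^(-1) ≡ -30 ≡ 31 (mod 61). Verify: 2 × 31 = 62 ≡ 1 (mod 61)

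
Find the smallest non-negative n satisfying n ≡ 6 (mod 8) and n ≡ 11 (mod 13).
M = 8 × 13 = 104. M₁ = 13, y₁ ≡ 5 (mod 8). M₂ = 8, y₂ ≡ 5 (mod 13). n = 6×13×5 + 11×8×5 ≡ 102 (mod 104)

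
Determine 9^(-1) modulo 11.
Since 11 is prime, by Fermat 9^(-1) ≡ 9^{9} ≡ 5 (mod 11). Verify: 9 × 5 = 45 ≡ 1 (mod 11)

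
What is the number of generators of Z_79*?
A prime p has φ(p-1) primitive roots; here φ(78) = 24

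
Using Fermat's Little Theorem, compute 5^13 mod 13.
By Fermat: 5^{12} ≡ 1 mod 13. So 5^{13} = 5^{12} · 5^{1} ≡ 5^{1} ≡ 5 mod 13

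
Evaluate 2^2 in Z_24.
2^{2} = 4 ≡ 4 (mod 24)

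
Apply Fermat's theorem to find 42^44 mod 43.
By Fermat: 42^{42} ≡ 1 mod 43. So 42^{44} = 42^{42} · 42^{2} ≡ 42^{2} ≡ 1 mod 43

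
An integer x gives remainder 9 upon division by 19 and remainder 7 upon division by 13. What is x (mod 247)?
M = 19 × 13 = 247. M₁ = 13, y₁ ≡ 3 (mod 19). M₂ = 19, y₂ ≡ 11 (mod 13). x = 9×13×3 + 7×19×11 ≡ 85 (mod 247)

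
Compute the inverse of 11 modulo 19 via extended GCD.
Extended GCD: 11(7) + 19(-4) = 1. So 11^(-1) ≡ 7 mod 19. Verify: 11 × 7 = 77 ≡ 1 mod 19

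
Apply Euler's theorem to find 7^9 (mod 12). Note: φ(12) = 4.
By Euler: 7^{4} ≡ 1 (mod 12) since gcd(7, 12) = 1. 9 = 2×4 + 1. So 7^{9} ≡ 7^{1} ≡ 7 (mod 12)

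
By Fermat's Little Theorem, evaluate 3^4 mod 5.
By Fermat's Little Theorem, 3^{4} ≡ 1 (mod 5) since 5 is prime and gcd(3, 5) = 1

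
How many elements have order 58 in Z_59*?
Number of primitive roots mod 59 = φ(p-1) = φ(58) = 28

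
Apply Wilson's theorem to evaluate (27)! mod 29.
(28)! = (27)! × (28) ≡ -1 (mod 29). So (27)! ≡ -1 × (28)^(-1) ≡ (-1)×(-1) = 1 (mod 29)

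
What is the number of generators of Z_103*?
There are φ(103-1) = φ(102) = 32 primitive roots modulo 103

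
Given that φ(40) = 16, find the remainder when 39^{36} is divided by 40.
By Euler: 39^{16} ≡ 1 (mod 40) since gcd(39, 40) = 1. 36 = 2×16 + 4. So 39^{36} ≡ 39^{4} ≡ 1 (mod 40)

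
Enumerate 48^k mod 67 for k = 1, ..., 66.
48^1, 48^2, ..., 48^{66} mod 67: [48, 26, 42, 6, 20, 22, 51, 36, 53, 65, 38, 15, 50, 55, 27, 23, 32, 62, 28, 4, 58, 37, 34, 24, 13, 21, 3, 10, 11, 59, 18, 60, 66, 19, 41, 25, 61, 47, 45, 16, 31, 14, 2, 29, 52, 17, 12, 40, 44, 35, 5, 39, 63, 9, 30, 33, 43, 54, 46, 64, 57, 56, 8, 49, 7, 1]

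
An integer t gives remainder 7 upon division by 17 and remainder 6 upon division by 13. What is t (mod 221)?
M = 17 × 13 = 221. M₁ = 13, y₁ ≡ 4 (mod 17). M₂ = 17, y₂ ≡ 10 (mod 13). t = 7×13×4 + 6×17×10 ≡ 58 (mod 221)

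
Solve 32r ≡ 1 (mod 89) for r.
Since 89 is prime, by Fermat 32^(-1) ≡ 32^{87} ≡ 64 (mod 89). Verify: 32 × 64 = 2048 ≡ 1 (mod 89)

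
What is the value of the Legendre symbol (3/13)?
(3/13) = 3^{6} mod 13 = 1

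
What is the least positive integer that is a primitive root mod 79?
g = 3. For each prime q|78: 3^{39}≡78, 3^{26}≡23, 3^{6}≡18, none ≡ 1, so ord_79(3) = 78 and 3 is a primitive root.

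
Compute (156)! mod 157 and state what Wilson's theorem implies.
(156)! mod 157 = 156. Since this equals -1 (mod 157), Wilson confirms 157 is prime.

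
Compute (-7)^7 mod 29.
By repeated squaring mod 29: (-7)^{1}≡22, (-7)^{2}≡20, (-7)^{4}≡23. Then (-7)^{7} = (-7)^{4+2+1} ≡ 23 × 20 × 22 ≡ 28 mod 29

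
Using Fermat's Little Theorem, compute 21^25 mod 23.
By Fermat: 21^{22} ≡ 1 mod 23. So 21^{25} = 21^{22} · 21^{3} ≡ 21^{3} ≡ 15 mod 23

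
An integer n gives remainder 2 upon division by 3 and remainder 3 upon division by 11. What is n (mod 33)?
M = 3 × 11 = 33. M₁ = 11, y₁ ≡ 2 (mod 3). M₂ = 3, y₂ ≡ 4 (mod 11). n = 2×11×2 + 3×3×4 ≡ 14 (mod 33)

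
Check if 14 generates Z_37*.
14^{12} ≡ 1 (mod 37) and 12 < 36, so ord_37(14) = 12 ≠ 36 and 14 is not a primitive root.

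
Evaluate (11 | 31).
(11/31) = 11^{15} mod 31 = -1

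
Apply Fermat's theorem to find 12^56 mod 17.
By Fermat: 12^{16} ≡ 1 mod 17. 56 = 3×16 + 8. So 12^{56} ≡ 12^{8} ≡ 16 mod 17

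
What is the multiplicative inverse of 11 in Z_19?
Since 19 is prime, by Fermat 11^(-1) ≡ 11^{17} ≡ 7 mod 19. Verify: 11 × 7 = 77 ≡ 1 mod 19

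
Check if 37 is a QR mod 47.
By Euler's criterion: 37^{23} ≡ 1 mod 47. Since this equals 1, 37 is a QR.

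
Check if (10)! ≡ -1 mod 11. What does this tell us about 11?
(10)! mod 11 = 10. Since this equals -1 mod 11, Wilson confirms 11 is prime.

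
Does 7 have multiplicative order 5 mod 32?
Powers of 7 mod 32: 7^1≡7, 7^2≡17, 7^3≡23, 7^4≡1. Already 7^4≡1, so the order is 4 < 5. No, the actual order is 4.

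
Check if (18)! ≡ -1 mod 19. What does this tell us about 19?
(18)! mod 19 = 18. Since this equals -1 mod 19, Wilson confirms 19 is prime.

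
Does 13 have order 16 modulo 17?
13^{4} ≡ 1 mod 17 and 4 < 16, so ord_17(13) = 4 ≠ 16 and 13 is not a primitive root.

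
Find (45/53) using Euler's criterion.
(45/53) = 45^{26} mod 53 = -1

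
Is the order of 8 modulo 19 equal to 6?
Powers of 8 mod 19: 8^1≡8, 8^2≡7, 8^3≡18, 8^4≡11, 8^5≡12, 8^6≡1. First k with 8^k≡1 is k=6. Yes, ord_19(8) = 6.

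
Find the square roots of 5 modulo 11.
The square roots of 5 mod 11 are 4 and 7. Verify: 4² = 16 ≡ 5 mod 11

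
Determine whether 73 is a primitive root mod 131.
73^{10} ≡ 1 mod 131 and 10 < 130, so ord_131(73) = 10 ≠ 130 and 73 is not a primitive root.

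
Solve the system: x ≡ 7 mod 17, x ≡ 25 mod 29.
M = 17 × 29 = 493. M₁ = 29, y₁ ≡ 10 mod 17. M₂ = 17, y₂ ≡ 12 mod 29. x = 7×29×10 + 25×17×12 ≡ 228 mod 493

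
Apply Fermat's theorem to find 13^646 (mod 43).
By Fermat: 13^{42} ≡ 1 (mod 43). 646 ≡ 16 (mod 42). So 13^{646} ≡ 13^{16} ≡ 25 (mod 43)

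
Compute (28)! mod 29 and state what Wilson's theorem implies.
(28)! mod 29 = 28. Since this equals -1 (mod 29), Wilson confirms 29 is prime.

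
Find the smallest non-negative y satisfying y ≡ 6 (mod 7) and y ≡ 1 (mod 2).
M = 7 × 2 = 14. M₁ = 2, y₁ ≡ 4 (mod 7). M₂ = 7, y₂ ≡ 1 (mod 2). y = 6×2×4 + 1×7×1 ≡ 13 (mod 14)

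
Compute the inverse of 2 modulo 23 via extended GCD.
Extended GCD: 2(-11) + 23(1) = 1. So 2^(-1) ≡ -11 ≡ 12 (mod 23). Verify: 2 × 12 = 24 ≡ 1 (mod 23)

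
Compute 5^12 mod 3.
Using Fermat: 5^{2} ≡ 1 (mod 3). 12 ≡ 0 (mod 2). So 5^{12} ≡ 5^{0} ≡ 1 (mod 3)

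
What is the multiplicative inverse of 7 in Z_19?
Since 19 is prime, by Fermat 7^(-1) ≡ 7^{17} ≡ 11 mod 19. Verify: 7 × 11 = 77 ≡ 1 mod 19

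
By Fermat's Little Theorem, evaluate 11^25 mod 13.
By Fermat: 11^{12} ≡ 1 (mod 13). 25 = 2×12 + 1. So 11^{25} ≡ 11^{1} ≡ 11 (mod 13)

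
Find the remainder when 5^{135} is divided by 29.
By Fermat: 5^{28} ≡ 1 mod 29. 135 = 4×28 + 23. So 5^{135} ≡ 5^{23} ≡ 4 mod 29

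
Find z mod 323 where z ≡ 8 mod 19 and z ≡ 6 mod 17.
M = 19 × 17 = 323. M₁ = 17, y₁ ≡ 9 mod 19. M₂ = 19, y₂ ≡ 9 mod 17. z = 8×17×9 + 6×19×9 ≡ 312 mod 323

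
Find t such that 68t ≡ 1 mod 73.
Since 73 is prime, by Fermat 68^(-1) ≡ 68^{71} ≡ 29 mod 73. Verify: 68 × 29 = 1972 ≡ 1 mod 73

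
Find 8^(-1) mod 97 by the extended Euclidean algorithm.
Extended GCD: 8(-12) + 97(1) = 1. So 8^(-1) ≡ -12 ≡ 85 mod 97. Verify: 8 × 85 = 680 ≡ 1 mod 97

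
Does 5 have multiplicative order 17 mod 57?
Powers of 5 mod 57: 5^1≡5, 5^2≡25, 5^3≡11, 5^4≡55, 5^5≡47, 5^6≡7, 5^7≡35, 5^8≡4, 5^9≡20, 5^10≡43, 5^11≡44, 5^12≡49, 5^13≡17, 5^14≡28, 5^15≡26, 5^16≡16, 5^17≡23, 5^18≡1. 5^17≡23≢1, so ord ≠ 17. No, the actual order is 18.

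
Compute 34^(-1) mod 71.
Since 71 is prime, by Fermat 34^(-1) ≡ 34^{69} ≡ 23 mod 71. Verify: 34 × 23 = 782 ≡ 1 mod 71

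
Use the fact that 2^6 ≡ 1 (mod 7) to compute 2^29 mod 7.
By Fermat: 2^{6} ≡ 1 (mod 7). 29 = 4×6 + 5. So 2^{29} ≡ 2^{5} ≡ 4 (mod 7)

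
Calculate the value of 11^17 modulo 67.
By repeated squaring mod 67: 11^{1}≡11, 11^{2}≡54, 11^{4}≡35, 11^{8}≡19, 11^{16}≡26. Then 11^{17} = 11^{16+1} ≡ 26 × 11 ≡ 18 mod 67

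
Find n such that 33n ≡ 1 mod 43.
Since 43 is prime, by Fermat 33^(-1) ≡ 33^{41} ≡ 30 mod 43. Verify: 33 × 30 = 990 ≡ 1 mod 43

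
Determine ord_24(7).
Powers of 7 mod 24: 7^1≡7, 7^2≡1. ord_24(7) = 2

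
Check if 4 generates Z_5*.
4^{2} ≡ 1 (mod 5) and 2 < 4, so ord_5(4) = 2 ≠ 4 and 4 is not a primitive root.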